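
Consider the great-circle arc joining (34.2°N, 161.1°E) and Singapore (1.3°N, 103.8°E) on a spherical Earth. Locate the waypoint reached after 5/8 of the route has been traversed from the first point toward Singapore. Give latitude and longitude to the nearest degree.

Convert each endpoint to a unit vector on the sphere (x = cos φ cos λ, y = cos φ sin λ, z = sin φ).
The central angle between the endpoints is δ = arccos(p₁·p₂) ≈ 1.093 rad (62.6°).
Interpolate at f = 5/8 with slerp weights a = sin((1−f)δ)/sin δ ≈ 0.449, b = sin(fδ)/sin δ ≈ 0.711.
p = a·p₁ + b·p₂ ≈ (-0.521, 0.810, 0.268); φ = arcsin(p_z) ≈ 15.57°, λ = atan2(p_y, p_x) ≈ 122.72°.

≈ (16°N, 123°E)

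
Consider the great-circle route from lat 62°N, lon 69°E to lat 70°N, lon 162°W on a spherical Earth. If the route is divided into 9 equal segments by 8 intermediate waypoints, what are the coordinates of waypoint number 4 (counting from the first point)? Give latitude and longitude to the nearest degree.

Convert each endpoint to a unit vector on the sphere (x = cos φ cos λ, y = cos φ sin λ, z = sin φ).
The central angle between the endpoints is δ = arccos(p₁·p₂) ≈ 0.754 rad (43.2°).
Interpolate at f = 4/9 with slerp weights a = sin((1−f)δ)/sin δ ≈ 0.594, b = sin(fδ)/sin δ ≈ 0.480.
p = a·p₁ + b·p₂ ≈ (-0.056, 0.210, 0.976); φ = arcsin(p_z) ≈ 77.46°, λ = atan2(p_y, p_x) ≈ 105.03°.

≈ lat 77°N, lon 105°E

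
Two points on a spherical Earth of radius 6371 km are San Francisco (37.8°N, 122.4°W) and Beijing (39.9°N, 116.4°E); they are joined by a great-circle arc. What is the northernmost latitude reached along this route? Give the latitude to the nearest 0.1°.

The great circle lies in the plane with unit normal n̂ = (p₁ × p₂)/|p₁ × p₂|.
Here n̂_z ≈ -0.520; the vertex latitude is φ_max = arccos|n̂_z| ≈ 58.7°.

≈ 58.7°N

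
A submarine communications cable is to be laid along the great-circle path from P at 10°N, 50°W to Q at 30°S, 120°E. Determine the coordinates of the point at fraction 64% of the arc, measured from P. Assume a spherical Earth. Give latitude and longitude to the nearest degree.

≈ 67°S, 45°E

Convert each endpoint to a unit vector on the sphere (x = cos φ cos λ, y = cos φ sin λ, z = sin φ).
The central angle between the endpoints is δ = arccos(p₁·p₂) ≈ 2.756 rad (157.9°).
Interpolate at f = 0.64 with slerp weights a = sin((1−f)δ)/sin δ ≈ 2.229, b = sin(fδ)/sin δ ≈ 2.612.
p = a·p₁ + b·p₂ ≈ (0.280, 0.278, -0.919); φ = arcsin(p_z) ≈ -66.78°, λ = atan2(p_y, p_x) ≈ 44.81°.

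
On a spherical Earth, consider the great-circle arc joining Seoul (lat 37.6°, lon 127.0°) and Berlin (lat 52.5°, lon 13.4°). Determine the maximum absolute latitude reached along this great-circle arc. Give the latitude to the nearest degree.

The great circle lies in the plane with unit normal n̂ = (p₁ × p₂)/|p₁ × p₂|.
Here n̂_z ≈ -0.462; the vertex latitude is φ_max = arccos|n̂_z| ≈ 62.5°.
Check via Clairaut: cos φ_max = |cos φ₁| · sin C = cos(37.6°)·sin(35.7°) ≈ 0.462, again giving ≈ 62.5°.

≈ 62°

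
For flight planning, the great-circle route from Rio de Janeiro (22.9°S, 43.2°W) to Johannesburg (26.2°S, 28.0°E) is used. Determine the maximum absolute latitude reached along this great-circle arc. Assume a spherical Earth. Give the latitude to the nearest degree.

The great circle lies in the plane with unit normal n̂ = (p₁ × p₂)/|p₁ × p₂|.
Here n̂_z ≈ +0.870; the vertex latitude is φ_max = arccos|n̂_z| ≈ 29.5°.

≈ 29°S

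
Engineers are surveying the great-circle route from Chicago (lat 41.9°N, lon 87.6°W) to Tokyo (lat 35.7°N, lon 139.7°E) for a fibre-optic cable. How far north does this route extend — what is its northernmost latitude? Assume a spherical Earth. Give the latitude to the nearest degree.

The great circle lies in the plane with unit normal n̂ = (p₁ × p₂)/|p₁ × p₂|.
Here n̂_z ≈ -0.444; the vertex latitude is φ_max = arccos|n̂_z| ≈ 63.6°.
Check via Clairaut: cos φ_max = |cos φ₁| · sin C = cos(41.9°)·sin(36.7°) ≈ 0.444, again giving ≈ 63.6°.

≈ 64°N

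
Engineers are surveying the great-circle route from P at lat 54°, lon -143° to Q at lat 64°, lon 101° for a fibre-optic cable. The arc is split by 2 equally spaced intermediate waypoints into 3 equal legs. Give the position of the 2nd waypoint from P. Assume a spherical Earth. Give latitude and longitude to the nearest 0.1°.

≈ lat 72.8°, lon 143.4°

From cos δ = sin φ₁ sin φ₂ + cos φ₁ cos φ₂ cos Δλ, the central angle is δ ≈ 0.909 rad (52.1°).
Interpolate at f = 2/3 with slerp weights a = sin((1−f)δ)/sin δ ≈ 0.378, b = sin(fδ)/sin δ ≈ 0.722.
p = a·p₁ + b·p₂ ≈ (-0.238, 0.177, 0.955); φ = arcsin(p_z) ≈ 72.75°, λ = atan2(p_y, p_x) ≈ 143.37°.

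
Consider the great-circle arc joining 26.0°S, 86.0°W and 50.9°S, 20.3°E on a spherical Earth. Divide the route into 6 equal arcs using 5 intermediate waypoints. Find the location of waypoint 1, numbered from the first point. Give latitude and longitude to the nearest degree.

Write both endpoints as unit vectors p₁, p₂ with components (cos φ cos λ, cos φ sin λ, sin φ).
The central angle between the endpoints is δ = arccos(p₁·p₂) ≈ 1.389 rad (79.6°).
Interpolate at f = 1/6 with slerp weights a = sin((1−f)δ)/sin δ ≈ 0.931, b = sin(fδ)/sin δ ≈ 0.233.
p = a·p₁ + b·p₂ ≈ (0.196, -0.784, -0.589); φ = arcsin(p_z) ≈ -36.10°, λ = atan2(p_y, p_x) ≈ -75.94°.

≈ 36°S, 76°W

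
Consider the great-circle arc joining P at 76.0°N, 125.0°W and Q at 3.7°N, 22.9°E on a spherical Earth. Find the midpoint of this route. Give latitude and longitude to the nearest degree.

≈ 52°N, 14°E

Write both endpoints as unit vectors p₁, p₂ with components (cos φ cos λ, cos φ sin λ, sin φ).
The central angle between the endpoints is δ = arccos(p₁·p₂) ≈ 1.713 rad (98.2°).
Interpolate at f = 1/2 with slerp weights a = sin((1−f)δ)/sin δ ≈ 0.763, b = sin(fδ)/sin δ ≈ 0.763.
p = a·p₁ + b·p₂ ≈ (0.596, 0.145, 0.790); φ = arcsin(p_z) ≈ 52.18°, λ = atan2(p_y, p_x) ≈ 13.69°.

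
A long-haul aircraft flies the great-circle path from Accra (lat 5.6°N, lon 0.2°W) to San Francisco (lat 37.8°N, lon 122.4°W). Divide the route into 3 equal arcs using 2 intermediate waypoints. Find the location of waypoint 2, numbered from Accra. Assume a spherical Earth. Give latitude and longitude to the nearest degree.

Write both endpoints as unit vectors p₁, p₂ with components (cos φ cos λ, cos φ sin λ, sin φ).
The central angle between the endpoints is δ = arccos(p₁·p₂) ≈ 1.938 rad (111.1°).
Interpolate at f = 2/3 with slerp weights a = sin((1−f)δ)/sin δ ≈ 0.645, b = sin(fδ)/sin δ ≈ 1.030.
p = a·p₁ + b·p₂ ≈ (0.206, -0.690, 0.694); φ = arcsin(p_z) ≈ 43.98°, λ = atan2(p_y, p_x) ≈ -73.38°.

≈ lat 44°N, lon 73°W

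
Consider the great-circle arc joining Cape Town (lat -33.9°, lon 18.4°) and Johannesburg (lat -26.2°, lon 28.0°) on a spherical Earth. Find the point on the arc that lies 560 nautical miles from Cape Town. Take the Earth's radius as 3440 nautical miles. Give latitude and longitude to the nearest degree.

≈ lat -28°, lon 26°

Write both endpoints as unit vectors p₁, p₂ with components (cos φ cos λ, cos φ sin λ, sin φ).
The central angle between the endpoints is δ = arccos(p₁·p₂) ≈ 0.198 rad (11.3°). The total great-circle distance is δ·R ≈ 0.198 × 3440 ≈ 680 nmi, so the target fraction is f = 560/680 ≈ 0.824.
Interpolate at f ≈ 0.824 with slerp weights a = sin((1−f)δ)/sin δ ≈ 0.177, b = sin(fδ)/sin δ ≈ 0.826.
p = a·p₁ + b·p₂ ≈ (0.794, 0.394, -0.463); φ = arcsin(p_z) ≈ -27.60°, λ = atan2(p_y, p_x) ≈ 26.42°.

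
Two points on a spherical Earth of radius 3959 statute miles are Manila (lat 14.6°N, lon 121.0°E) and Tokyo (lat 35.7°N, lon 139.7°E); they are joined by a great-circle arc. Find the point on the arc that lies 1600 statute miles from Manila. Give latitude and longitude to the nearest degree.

≈ lat 33°N, lon 137°E

The haversine formula gives a central angle δ ≈ 0.470 rad (26.9°) between the endpoints. The total great-circle distance is δ·R ≈ 0.470 × 3959 ≈ 1862 mi, so the target fraction is f = 1600/1862 ≈ 0.859.
Interpolate at f ≈ 0.859 with slerp weights a = sin((1−f)δ)/sin δ ≈ 0.146, b = sin(fδ)/sin δ ≈ 0.868.
p = a·p₁ + b·p₂ ≈ (-0.610, 0.577, 0.543); φ = arcsin(p_z) ≈ 32.90°, λ = atan2(p_y, p_x) ≈ 136.61°.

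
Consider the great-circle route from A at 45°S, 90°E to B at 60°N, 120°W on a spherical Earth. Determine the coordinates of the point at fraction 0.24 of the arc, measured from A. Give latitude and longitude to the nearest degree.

From cos δ = sin φ₁ sin φ₂ + cos φ₁ cos φ₂ cos Δλ, the central angle is δ ≈ 2.735 rad (156.7°).
Interpolate at f = 0.24 with slerp weights a = sin((1−f)δ)/sin δ ≈ 2.210, b = sin(fδ)/sin δ ≈ 1.544.
p = a·p₁ + b·p₂ ≈ (-0.386, 0.894, -0.226); φ = arcsin(p_z) ≈ -13.05°, λ = atan2(p_y, p_x) ≈ 113.34°.

≈ 13°S, 113°E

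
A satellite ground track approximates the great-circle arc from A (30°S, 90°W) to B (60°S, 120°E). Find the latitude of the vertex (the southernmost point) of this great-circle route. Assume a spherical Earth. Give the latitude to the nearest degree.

≈ 77°S

The great circle lies in the plane with unit normal n̂ = (p₁ × p₂)/|p₁ × p₂|.
Here n̂_z ≈ -0.217; the vertex latitude is φ_max = arccos|n̂_z| ≈ 77.5°.
Check via Clairaut: cos φ_max = |cos φ₁| · sin C = cos(30.0°)·sin(165.5°) ≈ 0.217, again giving ≈ 77.5°.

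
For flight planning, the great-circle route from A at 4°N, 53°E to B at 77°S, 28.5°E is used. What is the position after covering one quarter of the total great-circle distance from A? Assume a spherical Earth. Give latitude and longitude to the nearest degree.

Convert each endpoint to a unit vector on the sphere (x = cos φ cos λ, y = cos φ sin λ, z = sin φ).
The central angle between the endpoints is δ = arccos(p₁·p₂) ≈ 1.434 rad (82.2°).
Interpolate at f = 1/4 with slerp weights a = sin((1−f)δ)/sin δ ≈ 0.888, b = sin(fδ)/sin δ ≈ 0.354.
p = a·p₁ + b·p₂ ≈ (0.603, 0.746, -0.283); φ = arcsin(p_z) ≈ -16.45°, λ = atan2(p_y, p_x) ≈ 51.03°.

≈ 16°S, 51°E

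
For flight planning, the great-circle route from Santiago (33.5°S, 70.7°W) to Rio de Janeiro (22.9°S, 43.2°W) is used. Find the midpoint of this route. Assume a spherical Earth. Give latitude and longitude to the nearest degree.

Convert each endpoint to a unit vector on the sphere (x = cos φ cos λ, y = cos φ sin λ, z = sin φ).
The central angle between the endpoints is δ = arccos(p₁·p₂) ≈ 0.460 rad (26.3°).
Interpolate at f = 1/2 with slerp weights a = sin((1−f)δ)/sin δ ≈ 0.514, b = sin(fδ)/sin δ ≈ 0.514.
p = a·p₁ + b·p₂ ≈ (0.486, -0.728, -0.483); φ = arcsin(p_z) ≈ -28.90°, λ = atan2(p_y, p_x) ≈ -56.25°.

≈ (29°S, 56°W)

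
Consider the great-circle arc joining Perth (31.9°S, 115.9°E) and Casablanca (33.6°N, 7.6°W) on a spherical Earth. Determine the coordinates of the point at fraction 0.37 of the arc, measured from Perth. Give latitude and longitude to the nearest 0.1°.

≈ 8.4°S, 69.2°E

From cos δ = sin φ₁ sin φ₂ + cos φ₁ cos φ₂ cos Δλ, the central angle is δ ≈ 2.322 rad (133.1°).
Interpolate at f = 0.37 with slerp weights a = sin((1−f)δ)/sin δ ≈ 1.361, b = sin(fδ)/sin δ ≈ 1.037.
p = a·p₁ + b·p₂ ≈ (0.351, 0.925, -0.145); φ = arcsin(p_z) ≈ -8.36°, λ = atan2(p_y, p_x) ≈ 69.21°.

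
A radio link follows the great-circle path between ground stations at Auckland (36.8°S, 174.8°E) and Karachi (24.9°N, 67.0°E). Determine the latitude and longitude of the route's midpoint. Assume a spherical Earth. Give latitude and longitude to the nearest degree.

≈ 10°S, 116°E

From cos δ = sin φ₁ sin φ₂ + cos φ₁ cos φ₂ cos Δλ, the central angle is δ ≈ 2.065 rad (118.3°).
Interpolate at f = 1/2 with slerp weights a = sin((1−f)δ)/sin δ ≈ 0.975, b = sin(fδ)/sin δ ≈ 0.975.
p = a·p₁ + b·p₂ ≈ (-0.432, 0.885, -0.174); φ = arcsin(p_z) ≈ -10.00°, λ = atan2(p_y, p_x) ≈ 116.02°.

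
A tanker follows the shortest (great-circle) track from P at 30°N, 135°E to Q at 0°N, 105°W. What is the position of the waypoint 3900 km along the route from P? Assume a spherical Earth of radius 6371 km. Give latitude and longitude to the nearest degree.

Convert each endpoint to a unit vector on the sphere (x = cos φ cos λ, y = cos φ sin λ, z = sin φ).
The central angle between the endpoints is δ = arccos(p₁·p₂) ≈ 2.019 rad (115.7°). The total great-circle distance is δ·R ≈ 2.019 × 6371 ≈ 12861 km, so the target fraction is f = 3900/12861 ≈ 0.303.
Interpolate at f ≈ 0.303 with slerp weights a = sin((1−f)δ)/sin δ ≈ 1.094, b = sin(fδ)/sin δ ≈ 0.637.
p = a·p₁ + b·p₂ ≈ (-0.835, 0.054, 0.547); φ = arcsin(p_z) ≈ 33.18°, λ = atan2(p_y, p_x) ≈ 176.27°.

≈ 33°N, 176°E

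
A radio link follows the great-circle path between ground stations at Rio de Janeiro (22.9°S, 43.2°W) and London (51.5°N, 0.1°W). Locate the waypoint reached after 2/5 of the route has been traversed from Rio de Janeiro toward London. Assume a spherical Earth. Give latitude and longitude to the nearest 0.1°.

≈ 7.6°N, 29.5°W

Write both endpoints as unit vectors p₁, p₂ with components (cos φ cos λ, cos φ sin λ, sin φ).
The central angle between the endpoints is δ = arccos(p₁·p₂) ≈ 1.456 rad (83.4°).
Interpolate at f = 2/5 with slerp weights a = sin((1−f)δ)/sin δ ≈ 0.772, b = sin(fδ)/sin δ ≈ 0.554.
p = a·p₁ + b·p₂ ≈ (0.863, -0.487, 0.133); φ = arcsin(p_z) ≈ 7.65°, λ = atan2(p_y, p_x) ≈ -29.45°.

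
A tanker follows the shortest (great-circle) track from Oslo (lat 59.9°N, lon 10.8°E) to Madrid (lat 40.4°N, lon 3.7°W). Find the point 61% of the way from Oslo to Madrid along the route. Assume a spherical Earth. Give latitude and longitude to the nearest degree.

From cos δ = sin φ₁ sin φ₂ + cos φ₁ cos φ₂ cos Δλ, the central angle is δ ≈ 0.375 rad (21.5°).
Interpolate at f = 0.61 with slerp weights a = sin((1−f)δ)/sin δ ≈ 0.398, b = sin(fδ)/sin δ ≈ 0.619.
p = a·p₁ + b·p₂ ≈ (0.666, 0.007, 0.745); φ = arcsin(p_z) ≈ 48.20°, λ = atan2(p_y, p_x) ≈ 0.60°.

≈ lat 48°N, lon 1°E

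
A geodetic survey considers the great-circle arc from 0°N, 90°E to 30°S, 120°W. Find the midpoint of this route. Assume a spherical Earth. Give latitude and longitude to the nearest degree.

Write both endpoints as unit vectors p₁, p₂ with components (cos φ cos λ, cos φ sin λ, sin φ).
The central angle between the endpoints is δ = arccos(p₁·p₂) ≈ 2.419 rad (138.6°).
Interpolate at f = 1/2 with slerp weights a = sin((1−f)δ)/sin δ ≈ 1.414, b = sin(fδ)/sin δ ≈ 1.414.
p = a·p₁ + b·p₂ ≈ (-0.612, 0.354, -0.707); φ = arcsin(p_z) ≈ -45.00°, λ = atan2(p_y, p_x) ≈ 150.00°.

≈ 45°S, 150°E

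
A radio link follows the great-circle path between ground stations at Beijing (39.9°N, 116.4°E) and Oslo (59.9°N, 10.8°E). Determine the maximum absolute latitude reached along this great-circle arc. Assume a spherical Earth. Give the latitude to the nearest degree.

The great circle lies in the plane with unit normal n̂ = (p₁ × p₂)/|p₁ × p₂|.
Here n̂_z ≈ -0.415; the vertex latitude is φ_max = arccos|n̂_z| ≈ 65.5°.
Check via Clairaut: cos φ_max = |cos φ₁| · sin C = cos(39.9°)·sin(32.8°) ≈ 0.415, again giving ≈ 65.5°.

≈ 65°N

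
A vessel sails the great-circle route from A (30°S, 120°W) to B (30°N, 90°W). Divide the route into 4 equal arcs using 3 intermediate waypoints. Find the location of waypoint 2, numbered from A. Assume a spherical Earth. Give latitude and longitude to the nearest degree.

≈ (0°N, 105°W)

Convert each endpoint to a unit vector on the sphere (x = cos φ cos λ, y = cos φ sin λ, z = sin φ).
The central angle between the endpoints is δ = arccos(p₁·p₂) ≈ 1.160 rad (66.5°).
Interpolate at f = 2/4 with slerp weights a = sin((1−f)δ)/sin δ ≈ 0.598, b = sin(fδ)/sin δ ≈ 0.598.
p = a·p₁ + b·p₂ ≈ (-0.259, -0.966, 0.000); φ = arcsin(p_z) ≈ 0.00°, λ = atan2(p_y, p_x) ≈ -105.00°.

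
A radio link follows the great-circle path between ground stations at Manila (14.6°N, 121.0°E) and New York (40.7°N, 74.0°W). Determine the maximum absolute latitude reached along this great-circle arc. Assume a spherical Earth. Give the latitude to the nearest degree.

≈ 77°N

The great circle lies in the plane with unit normal n̂ = (p₁ × p₂)/|p₁ × p₂|.
Here n̂_z ≈ +0.226; the vertex latitude is φ_max = arccos|n̂_z| ≈ 76.9°.
Check via Clairaut: cos φ_max = |cos φ₁| · sin C = cos(14.6°)·sin(13.5°) ≈ 0.226, again giving ≈ 76.9°.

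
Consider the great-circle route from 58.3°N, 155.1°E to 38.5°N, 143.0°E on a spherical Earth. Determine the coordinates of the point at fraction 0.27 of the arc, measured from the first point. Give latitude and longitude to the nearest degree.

≈ 53°N, 151°E

From cos δ = sin φ₁ sin φ₂ + cos φ₁ cos φ₂ cos Δλ, the central angle is δ ≈ 0.372 rad (21.3°).
Interpolate at f = 0.27 with slerp weights a = sin((1−f)δ)/sin δ ≈ 0.738, b = sin(fδ)/sin δ ≈ 0.276.
p = a·p₁ + b·p₂ ≈ (-0.524, 0.293, 0.800); φ = arcsin(p_z) ≈ 53.09°, λ = atan2(p_y, p_x) ≈ 150.78°.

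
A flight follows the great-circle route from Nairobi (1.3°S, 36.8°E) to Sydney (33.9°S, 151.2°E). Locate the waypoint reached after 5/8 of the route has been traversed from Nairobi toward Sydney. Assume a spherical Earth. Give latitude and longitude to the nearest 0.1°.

≈ 34.4°S, 101.2°E

Write both endpoints as unit vectors p₁, p₂ with components (cos φ cos λ, cos φ sin λ, sin φ).
The central angle between the endpoints is δ = arccos(p₁·p₂) ≈ 1.907 rad (109.3°).
Interpolate at f = 5/8 with slerp weights a = sin((1−f)δ)/sin δ ≈ 0.695, b = sin(fδ)/sin δ ≈ 0.984.
p = a·p₁ + b·p₂ ≈ (-0.160, 0.810, -0.565); φ = arcsin(p_z) ≈ -34.39°, λ = atan2(p_y, p_x) ≈ 101.16°.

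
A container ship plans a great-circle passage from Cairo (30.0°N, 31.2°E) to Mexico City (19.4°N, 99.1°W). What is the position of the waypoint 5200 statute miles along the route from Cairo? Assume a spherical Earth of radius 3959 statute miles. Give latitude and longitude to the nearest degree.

Write both endpoints as unit vectors p₁, p₂ with components (cos φ cos λ, cos φ sin λ, sin φ).
The central angle between the endpoints is δ = arccos(p₁·p₂) ≈ 1.941 rad (111.2°). The total great-circle distance is δ·R ≈ 1.941 × 3959 ≈ 7686 mi, so the target fraction is f = 5200/7686 ≈ 0.677.
Interpolate at f ≈ 0.677 with slerp weights a = sin((1−f)δ)/sin δ ≈ 0.630, b = sin(fδ)/sin δ ≈ 1.038.
p = a·p₁ + b·p₂ ≈ (0.312, -0.684, 0.660); φ = arcsin(p_z) ≈ 41.29°, λ = atan2(p_y, p_x) ≈ -65.45°.

≈ 41°N, 65°W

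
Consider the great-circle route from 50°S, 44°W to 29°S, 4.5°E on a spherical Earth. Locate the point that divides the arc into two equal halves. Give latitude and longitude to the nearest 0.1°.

≈ 42.0°S, 15.8°W

The haversine formula gives a central angle δ ≈ 0.732 rad (41.9°) between the endpoints.
Interpolate at f = 1/2 with slerp weights a = sin((1−f)δ)/sin δ ≈ 0.535, b = sin(fδ)/sin δ ≈ 0.535.
p = a·p₁ + b·p₂ ≈ (0.714, -0.202, -0.670); φ = arcsin(p_z) ≈ -42.05°, λ = atan2(p_y, p_x) ≈ -15.81°.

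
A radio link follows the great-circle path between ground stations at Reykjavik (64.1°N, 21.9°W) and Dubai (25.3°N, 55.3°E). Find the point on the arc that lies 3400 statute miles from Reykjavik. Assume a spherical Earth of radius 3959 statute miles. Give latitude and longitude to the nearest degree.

≈ 36°N, 48°E

Write both endpoints as unit vectors p₁, p₂ with components (cos φ cos λ, cos φ sin λ, sin φ).
The central angle between the endpoints is δ = arccos(p₁·p₂) ≈ 1.079 rad (61.8°). The total great-circle distance is δ·R ≈ 1.079 × 3959 ≈ 4273 mi, so the target fraction is f = 3400/4273 ≈ 0.796.
Interpolate at f ≈ 0.796 with slerp weights a = sin((1−f)δ)/sin δ ≈ 0.248, b = sin(fδ)/sin δ ≈ 0.859.
p = a·p₁ + b·p₂ ≈ (0.543, 0.598, 0.590); φ = arcsin(p_z) ≈ 36.17°, λ = atan2(p_y, p_x) ≈ 47.78°.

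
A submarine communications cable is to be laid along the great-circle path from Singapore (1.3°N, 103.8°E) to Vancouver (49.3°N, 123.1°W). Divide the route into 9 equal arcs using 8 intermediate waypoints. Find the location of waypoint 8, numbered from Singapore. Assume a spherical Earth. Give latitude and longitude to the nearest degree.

≈ 56°N, 142°W

Write both endpoints as unit vectors p₁, p₂ with components (cos φ cos λ, cos φ sin λ, sin φ).
The central angle between the endpoints is δ = arccos(p₁·p₂) ≈ 2.013 rad (115.4°).
Interpolate at f = 8/9 with slerp weights a = sin((1−f)δ)/sin δ ≈ 0.245, b = sin(fδ)/sin δ ≈ 1.080.
p = a·p₁ + b·p₂ ≈ (-0.443, -0.352, 0.825); φ = arcsin(p_z) ≈ 55.54°, λ = atan2(p_y, p_x) ≈ -141.56°.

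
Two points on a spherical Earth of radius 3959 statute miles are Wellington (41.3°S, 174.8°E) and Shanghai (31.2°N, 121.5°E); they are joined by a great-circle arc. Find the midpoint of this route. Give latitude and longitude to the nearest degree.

Write both endpoints as unit vectors p₁, p₂ with components (cos φ cos λ, cos φ sin λ, sin φ).
The central angle between the endpoints is δ = arccos(p₁·p₂) ≈ 1.529 rad (87.6°).
Interpolate at f = 1/2 with slerp weights a = sin((1−f)δ)/sin δ ≈ 0.693, b = sin(fδ)/sin δ ≈ 0.693.
p = a·p₁ + b·p₂ ≈ (-0.828, 0.552, -0.098); φ = arcsin(p_z) ≈ -5.64°, λ = atan2(p_y, p_x) ≈ 146.29°.

≈ 6°S, 146°E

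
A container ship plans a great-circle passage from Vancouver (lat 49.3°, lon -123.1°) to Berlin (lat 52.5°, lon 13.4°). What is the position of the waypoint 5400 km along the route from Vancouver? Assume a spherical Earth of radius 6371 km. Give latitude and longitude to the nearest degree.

Convert each endpoint to a unit vector on the sphere (x = cos φ cos λ, y = cos φ sin λ, z = sin φ).
The central angle between the endpoints is δ = arccos(p₁·p₂) ≈ 1.252 rad (71.7°). The total great-circle distance is δ·R ≈ 1.252 × 6371 ≈ 7976 km, so the target fraction is f = 5400/7976 ≈ 0.677.
Interpolate at f ≈ 0.677 with slerp weights a = sin((1−f)δ)/sin δ ≈ 0.414, b = sin(fδ)/sin δ ≈ 0.789.
p = a·p₁ + b·p₂ ≈ (0.320, -0.115, 0.940); φ = arcsin(p_z) ≈ 70.12°, λ = atan2(p_y, p_x) ≈ -19.76°.

≈ lat 70°, lon -20°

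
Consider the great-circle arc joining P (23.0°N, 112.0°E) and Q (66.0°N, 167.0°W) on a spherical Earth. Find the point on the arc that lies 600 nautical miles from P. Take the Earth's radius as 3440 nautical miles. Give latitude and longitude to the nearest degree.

Write both endpoints as unit vectors p₁, p₂ with components (cos φ cos λ, cos φ sin λ, sin φ).
The central angle between the endpoints is δ = arccos(p₁·p₂) ≈ 1.142 rad (65.4°). The total great-circle distance is δ·R ≈ 1.142 × 3440 ≈ 3929 nmi, so the target fraction is f = 600/3929 ≈ 0.153.
Interpolate at f ≈ 0.153 with slerp weights a = sin((1−f)δ)/sin δ ≈ 0.906, b = sin(fδ)/sin δ ≈ 0.191.
p = a·p₁ + b·p₂ ≈ (-0.388, 0.755, 0.528); φ = arcsin(p_z) ≈ 31.88°, λ = atan2(p_y, p_x) ≈ 117.18°.

≈ (32°N, 117°E)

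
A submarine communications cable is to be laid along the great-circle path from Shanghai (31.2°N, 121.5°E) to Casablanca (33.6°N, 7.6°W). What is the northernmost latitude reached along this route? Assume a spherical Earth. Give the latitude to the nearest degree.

The great circle lies in the plane with unit normal n̂ = (p₁ × p₂)/|p₁ × p₂|.
Here n̂_z ≈ -0.560; the vertex latitude is φ_max = arccos|n̂_z| ≈ 55.9°.
Check via Clairaut: cos φ_max = |cos φ₁| · sin C = cos(31.2°)·sin(40.9°) ≈ 0.560, again giving ≈ 55.9°.

≈ 56°N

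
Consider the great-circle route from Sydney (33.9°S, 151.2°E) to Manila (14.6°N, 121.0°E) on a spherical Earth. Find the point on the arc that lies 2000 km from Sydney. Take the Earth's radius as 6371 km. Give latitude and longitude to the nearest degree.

≈ 19°S, 140°E

Write both endpoints as unit vectors p₁, p₂ with components (cos φ cos λ, cos φ sin λ, sin φ).
The central angle between the endpoints is δ = arccos(p₁·p₂) ≈ 0.984 rad (56.4°). The total great-circle distance is δ·R ≈ 0.984 × 6371 ≈ 6270 km, so the target fraction is f = 2000/6270 ≈ 0.319.
Interpolate at f ≈ 0.319 with slerp weights a = sin((1−f)δ)/sin δ ≈ 0.746, b = sin(fδ)/sin δ ≈ 0.371.
p = a·p₁ + b·p₂ ≈ (-0.727, 0.606, -0.323); φ = arcsin(p_z) ≈ -18.82°, λ = atan2(p_y, p_x) ≈ 140.21°.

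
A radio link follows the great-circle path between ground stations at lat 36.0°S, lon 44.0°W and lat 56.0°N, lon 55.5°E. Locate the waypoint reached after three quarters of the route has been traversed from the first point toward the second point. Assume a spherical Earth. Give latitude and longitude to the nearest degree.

Write both endpoints as unit vectors p₁, p₂ with components (cos φ cos λ, cos φ sin λ, sin φ).
The central angle between the endpoints is δ = arccos(p₁·p₂) ≈ 2.168 rad (124.2°).
Interpolate at f = 3/4 with slerp weights a = sin((1−f)δ)/sin δ ≈ 0.624, b = sin(fδ)/sin δ ≈ 1.207.
p = a·p₁ + b·p₂ ≈ (0.745, 0.206, 0.634); φ = arcsin(p_z) ≈ 39.37°, λ = atan2(p_y, p_x) ≈ 15.44°.

≈ lat 39°N, lon 15°E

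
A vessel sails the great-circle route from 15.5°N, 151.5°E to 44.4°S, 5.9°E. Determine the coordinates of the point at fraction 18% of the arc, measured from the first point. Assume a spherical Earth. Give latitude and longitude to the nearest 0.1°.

Convert each endpoint to a unit vector on the sphere (x = cos φ cos λ, y = cos φ sin λ, z = sin φ).
The central angle between the endpoints is δ = arccos(p₁·p₂) ≈ 2.427 rad (139.0°).
Interpolate at f = 0.18 with slerp weights a = sin((1−f)δ)/sin δ ≈ 1.393, b = sin(fδ)/sin δ ≈ 0.645.
p = a·p₁ + b·p₂ ≈ (-0.721, 0.688, -0.079); φ = arcsin(p_z) ≈ -4.54°, λ = atan2(p_y, p_x) ≈ 136.36°.

≈ 4.5°S, 136.4°E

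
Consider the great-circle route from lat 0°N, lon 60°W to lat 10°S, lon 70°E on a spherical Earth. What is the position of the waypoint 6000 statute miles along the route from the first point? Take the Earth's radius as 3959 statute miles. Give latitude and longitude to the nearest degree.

≈ lat 13°S, lon 27°E

Convert each endpoint to a unit vector on the sphere (x = cos φ cos λ, y = cos φ sin λ, z = sin φ).
The central angle between the endpoints is δ = arccos(p₁·p₂) ≈ 2.256 rad (129.3°). The total great-circle distance is δ·R ≈ 2.256 × 3959 ≈ 8932 mi, so the target fraction is f = 6000/8932 ≈ 0.672.
Interpolate at f ≈ 0.672 with slerp weights a = sin((1−f)δ)/sin δ ≈ 0.872, b = sin(fδ)/sin δ ≈ 1.290.
p = a·p₁ + b·p₂ ≈ (0.870, 0.439, -0.224); φ = arcsin(p_z) ≈ -12.94°, λ = atan2(p_y, p_x) ≈ 26.75°.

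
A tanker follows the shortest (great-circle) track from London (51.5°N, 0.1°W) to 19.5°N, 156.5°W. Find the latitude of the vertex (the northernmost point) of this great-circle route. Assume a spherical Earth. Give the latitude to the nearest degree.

≈ 76°N

The great circle lies in the plane with unit normal n̂ = (p₁ × p₂)/|p₁ × p₂|.
Here n̂_z ≈ -0.244; the vertex latitude is φ_max = arccos|n̂_z| ≈ 75.9°.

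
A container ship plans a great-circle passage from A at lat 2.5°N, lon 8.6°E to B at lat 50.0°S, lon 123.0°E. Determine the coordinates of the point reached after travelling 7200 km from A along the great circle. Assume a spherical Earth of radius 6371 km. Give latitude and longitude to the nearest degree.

≈ lat 44°S, lon 59°E

Write both endpoints as unit vectors p₁, p₂ with components (cos φ cos λ, cos φ sin λ, sin φ).
The central angle between the endpoints is δ = arccos(p₁·p₂) ≈ 1.874 rad (107.4°). The total great-circle distance is δ·R ≈ 1.874 × 6371 ≈ 11940 km, so the target fraction is f = 7200/11940 ≈ 0.603.
Interpolate at f ≈ 0.603 with slerp weights a = sin((1−f)δ)/sin δ ≈ 0.710, b = sin(fδ)/sin δ ≈ 0.948.
p = a·p₁ + b·p₂ ≈ (0.369, 0.617, -0.695); φ = arcsin(p_z) ≈ -44.03°, λ = atan2(p_y, p_x) ≈ 59.10°.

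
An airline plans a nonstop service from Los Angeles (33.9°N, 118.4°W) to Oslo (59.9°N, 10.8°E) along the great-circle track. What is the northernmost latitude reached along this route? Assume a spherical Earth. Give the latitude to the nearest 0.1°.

≈ 70.7°N

The great circle lies in the plane with unit normal n̂ = (p₁ × p₂)/|p₁ × p₂|.
Here n̂_z ≈ +0.331; the vertex latitude is φ_max = arccos|n̂_z| ≈ 70.7°.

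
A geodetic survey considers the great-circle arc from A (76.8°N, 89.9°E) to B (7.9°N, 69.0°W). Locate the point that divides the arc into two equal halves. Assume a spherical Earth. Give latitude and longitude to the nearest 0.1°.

≈ (54.9°N, 63.0°W)

From cos δ = sin φ₁ sin φ₂ + cos φ₁ cos φ₂ cos Δλ, the central angle is δ ≈ 1.648 rad (94.4°).
Interpolate at f = 1/2 with slerp weights a = sin((1−f)δ)/sin δ ≈ 0.736, b = sin(fδ)/sin δ ≈ 0.736.
p = a·p₁ + b·p₂ ≈ (0.262, -0.513, 0.818); φ = arcsin(p_z) ≈ 54.87°, λ = atan2(p_y, p_x) ≈ -62.96°.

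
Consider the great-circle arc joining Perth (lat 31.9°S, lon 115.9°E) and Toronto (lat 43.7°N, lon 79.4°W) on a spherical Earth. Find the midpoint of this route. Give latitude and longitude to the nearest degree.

≈ lat 34°N, lon 167°E

Write both endpoints as unit vectors p₁, p₂ with components (cos φ cos λ, cos φ sin λ, sin φ).
The central angle between the endpoints is δ = arccos(p₁·p₂) ≈ 2.848 rad (163.2°).
Interpolate at f = 1/2 with slerp weights a = sin((1−f)δ)/sin δ ≈ 3.414, b = sin(fδ)/sin δ ≈ 3.414.
p = a·p₁ + b·p₂ ≈ (-0.812, 0.181, 0.555); φ = arcsin(p_z) ≈ 33.69°, λ = atan2(p_y, p_x) ≈ 167.42°.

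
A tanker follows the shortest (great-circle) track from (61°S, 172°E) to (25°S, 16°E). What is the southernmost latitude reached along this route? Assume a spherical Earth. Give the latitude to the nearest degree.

The great circle lies in the plane with unit normal n̂ = (p₁ × p₂)/|p₁ × p₂|.
Here n̂_z ≈ -0.179; the vertex latitude is φ_max = arccos|n̂_z| ≈ 79.7°.

≈ 80°S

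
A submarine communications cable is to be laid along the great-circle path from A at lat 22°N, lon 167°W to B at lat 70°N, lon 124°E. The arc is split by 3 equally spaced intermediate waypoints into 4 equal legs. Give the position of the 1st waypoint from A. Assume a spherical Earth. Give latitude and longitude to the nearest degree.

Convert each endpoint to a unit vector on the sphere (x = cos φ cos λ, y = cos φ sin λ, z = sin φ).
The central angle between the endpoints is δ = arccos(p₁·p₂) ≈ 1.086 rad (62.2°).
Interpolate at f = 1/4 with slerp weights a = sin((1−f)δ)/sin δ ≈ 0.822, b = sin(fδ)/sin δ ≈ 0.303.
p = a·p₁ + b·p₂ ≈ (-0.801, -0.086, 0.593); φ = arcsin(p_z) ≈ 36.36°, λ = atan2(p_y, p_x) ≈ -173.90°.

≈ lat 36°N, lon 174°W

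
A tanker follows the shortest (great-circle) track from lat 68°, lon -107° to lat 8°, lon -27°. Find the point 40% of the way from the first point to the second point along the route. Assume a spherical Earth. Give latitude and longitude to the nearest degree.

≈ lat 50°, lon -53°

Convert each endpoint to a unit vector on the sphere (x = cos φ cos λ, y = cos φ sin λ, z = sin φ).
The central angle between the endpoints is δ = arccos(p₁·p₂) ≈ 1.376 rad (78.8°).
Interpolate at f = 0.40 with slerp weights a = sin((1−f)δ)/sin δ ≈ 0.749, b = sin(fδ)/sin δ ≈ 0.533.
p = a·p₁ + b·p₂ ≈ (0.388, -0.508, 0.769); φ = arcsin(p_z) ≈ 50.25°, λ = atan2(p_y, p_x) ≈ -52.61°.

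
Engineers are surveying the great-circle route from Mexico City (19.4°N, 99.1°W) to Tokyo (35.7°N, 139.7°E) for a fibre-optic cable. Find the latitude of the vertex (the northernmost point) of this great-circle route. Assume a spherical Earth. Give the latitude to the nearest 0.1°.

The great circle lies in the plane with unit normal n̂ = (p₁ × p₂)/|p₁ × p₂|.
Here n̂_z ≈ -0.669; the vertex latitude is φ_max = arccos|n̂_z| ≈ 48.0°.

≈ 48.0°N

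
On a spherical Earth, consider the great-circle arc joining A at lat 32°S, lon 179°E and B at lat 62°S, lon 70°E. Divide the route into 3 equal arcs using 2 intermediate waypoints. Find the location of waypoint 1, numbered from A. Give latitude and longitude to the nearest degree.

Write both endpoints as unit vectors p₁, p₂ with components (cos φ cos λ, cos φ sin λ, sin φ).
The central angle between the endpoints is δ = arccos(p₁·p₂) ≈ 1.226 rad (70.2°).
Interpolate at f = 1/3 with slerp weights a = sin((1−f)δ)/sin δ ≈ 0.775, b = sin(fδ)/sin δ ≈ 0.422.
p = a·p₁ + b·p₂ ≈ (-0.589, 0.198, -0.783); φ = arcsin(p_z) ≈ -51.57°, λ = atan2(p_y, p_x) ≈ 161.45°.

≈ lat 52°S, lon 161°E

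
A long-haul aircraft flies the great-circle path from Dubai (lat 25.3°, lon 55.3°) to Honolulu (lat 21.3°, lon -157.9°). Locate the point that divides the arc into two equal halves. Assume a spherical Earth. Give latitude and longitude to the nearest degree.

Convert each endpoint to a unit vector on the sphere (x = cos φ cos λ, y = cos φ sin λ, z = sin φ).
The central angle between the endpoints is δ = arccos(p₁·p₂) ≈ 2.153 rad (123.3°).
Interpolate at f = 1/2 with slerp weights a = sin((1−f)δ)/sin δ ≈ 1.054, b = sin(fδ)/sin δ ≈ 1.054.
p = a·p₁ + b·p₂ ≈ (-0.367, 0.414, 0.833); φ = arcsin(p_z) ≈ 56.41°, λ = atan2(p_y, p_x) ≈ 131.59°.

≈ lat 56°, lon 132°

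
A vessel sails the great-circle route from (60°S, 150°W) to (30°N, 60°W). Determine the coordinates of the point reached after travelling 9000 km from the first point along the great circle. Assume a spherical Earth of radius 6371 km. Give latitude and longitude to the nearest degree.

Write both endpoints as unit vectors p₁, p₂ with components (cos φ cos λ, cos φ sin λ, sin φ).
The central angle between the endpoints is δ = arccos(p₁·p₂) ≈ 2.019 rad (115.7°). The total great-circle distance is δ·R ≈ 2.019 × 6371 ≈ 12861 km, so the target fraction is f = 9000/12861 ≈ 0.700.
Interpolate at f ≈ 0.700 with slerp weights a = sin((1−f)δ)/sin δ ≈ 0.632, b = sin(fδ)/sin δ ≈ 1.096.
p = a·p₁ + b·p₂ ≈ (0.201, -0.980, 0.001); φ = arcsin(p_z) ≈ 0.03°, λ = atan2(p_y, p_x) ≈ -78.42°.

≈ (0°N, 78°W)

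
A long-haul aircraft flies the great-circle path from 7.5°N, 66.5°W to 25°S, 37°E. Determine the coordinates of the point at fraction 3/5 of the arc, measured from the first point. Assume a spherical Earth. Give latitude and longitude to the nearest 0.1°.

Write both endpoints as unit vectors p₁, p₂ with components (cos φ cos λ, cos φ sin λ, sin φ).
The central angle between the endpoints is δ = arccos(p₁·p₂) ≈ 1.839 rad (105.4°).
Interpolate at f = 3/5 with slerp weights a = sin((1−f)δ)/sin δ ≈ 0.696, b = sin(fδ)/sin δ ≈ 0.926.
p = a·p₁ + b·p₂ ≈ (0.945, -0.128, -0.300); φ = arcsin(p_z) ≈ -17.48°, λ = atan2(p_y, p_x) ≈ -7.70°.

≈ 17.5°S, 7.7°W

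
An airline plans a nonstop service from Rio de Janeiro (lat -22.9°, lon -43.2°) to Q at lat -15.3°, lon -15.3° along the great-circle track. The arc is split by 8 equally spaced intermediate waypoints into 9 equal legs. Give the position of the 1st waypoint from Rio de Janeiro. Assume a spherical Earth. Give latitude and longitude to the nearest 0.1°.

≈ lat -22.3°, lon -40.0°

Write both endpoints as unit vectors p₁, p₂ with components (cos φ cos λ, cos φ sin λ, sin φ).
The central angle between the endpoints is δ = arccos(p₁·p₂) ≈ 0.478 rad (27.4°).
Interpolate at f = 1/9 with slerp weights a = sin((1−f)δ)/sin δ ≈ 0.896, b = sin(fδ)/sin δ ≈ 0.115.
p = a·p₁ + b·p₂ ≈ (0.709, -0.594, -0.379); φ = arcsin(p_z) ≈ -22.28°, λ = atan2(p_y, p_x) ≈ -39.97°.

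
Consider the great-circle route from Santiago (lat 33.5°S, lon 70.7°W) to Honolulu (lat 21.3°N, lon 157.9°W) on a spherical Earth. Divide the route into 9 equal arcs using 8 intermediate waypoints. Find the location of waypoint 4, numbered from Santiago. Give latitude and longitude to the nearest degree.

≈ lat 12°S, lon 113°W

From cos δ = sin φ₁ sin φ₂ + cos φ₁ cos φ₂ cos Δλ, the central angle is δ ≈ 1.734 rad (99.4°).
Interpolate at f = 4/9 with slerp weights a = sin((1−f)δ)/sin δ ≈ 0.832, b = sin(fδ)/sin δ ≈ 0.706.
p = a·p₁ + b·p₂ ≈ (-0.380, -0.902, -0.203); φ = arcsin(p_z) ≈ -11.70°, λ = atan2(p_y, p_x) ≈ -112.84°.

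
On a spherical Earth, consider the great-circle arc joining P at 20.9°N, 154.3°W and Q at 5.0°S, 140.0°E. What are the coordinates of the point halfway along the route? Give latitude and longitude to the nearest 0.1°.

Convert each endpoint to a unit vector on the sphere (x = cos φ cos λ, y = cos φ sin λ, z = sin φ).
The central angle between the endpoints is δ = arccos(p₁·p₂) ≈ 1.211 rad (69.4°).
Interpolate at f = 1/2 with slerp weights a = sin((1−f)δ)/sin δ ≈ 0.608, b = sin(fδ)/sin δ ≈ 0.608.
p = a·p₁ + b·p₂ ≈ (-0.976, 0.143, 0.164); φ = arcsin(p_z) ≈ 9.44°, λ = atan2(p_y, p_x) ≈ 171.66°.

≈ 9.4°N, 171.7°E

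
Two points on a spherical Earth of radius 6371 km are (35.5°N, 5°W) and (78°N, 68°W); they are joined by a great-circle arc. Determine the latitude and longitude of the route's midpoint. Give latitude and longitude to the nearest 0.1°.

≈ (59.3°N, 16.5°W)

Write both endpoints as unit vectors p₁, p₂ with components (cos φ cos λ, cos φ sin λ, sin φ).
The central angle between the endpoints is δ = arccos(p₁·p₂) ≈ 0.870 rad (49.8°).
Interpolate at f = 1/2 with slerp weights a = sin((1−f)δ)/sin δ ≈ 0.551, b = sin(fδ)/sin δ ≈ 0.551.
p = a·p₁ + b·p₂ ≈ (0.490, -0.145, 0.859); φ = arcsin(p_z) ≈ 59.26°, λ = atan2(p_y, p_x) ≈ -16.53°.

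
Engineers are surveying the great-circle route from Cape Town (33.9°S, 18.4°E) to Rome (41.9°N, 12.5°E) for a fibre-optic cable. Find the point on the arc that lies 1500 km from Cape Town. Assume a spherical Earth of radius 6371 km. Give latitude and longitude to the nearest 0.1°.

From cos δ = sin φ₁ sin φ₂ + cos φ₁ cos φ₂ cos Δλ, the central angle is δ ≈ 1.326 rad (76.0°). The total great-circle distance is δ·R ≈ 1.326 × 6371 ≈ 8450 km, so the target fraction is f = 1500/8450 ≈ 0.178.
Interpolate at f ≈ 0.178 with slerp weights a = sin((1−f)δ)/sin δ ≈ 0.914, b = sin(fδ)/sin δ ≈ 0.240.
p = a·p₁ + b·p₂ ≈ (0.895, 0.278, -0.349); φ = arcsin(p_z) ≈ -20.45°, λ = atan2(p_y, p_x) ≈ 17.28°.

≈ 20.4°S, 17.3°E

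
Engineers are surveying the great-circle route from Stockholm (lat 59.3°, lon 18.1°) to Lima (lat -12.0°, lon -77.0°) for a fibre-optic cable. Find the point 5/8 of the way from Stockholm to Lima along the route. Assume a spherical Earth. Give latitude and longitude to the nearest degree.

≈ lat 21°, lon -57°

From cos δ = sin φ₁ sin φ₂ + cos φ₁ cos φ₂ cos Δλ, the central angle is δ ≈ 1.796 rad (102.9°).
Interpolate at f = 5/8 with slerp weights a = sin((1−f)δ)/sin δ ≈ 0.640, b = sin(fδ)/sin δ ≈ 0.924.
p = a·p₁ + b·p₂ ≈ (0.514, -0.780, 0.358); φ = arcsin(p_z) ≈ 20.97°, λ = atan2(p_y, p_x) ≈ -56.61°.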